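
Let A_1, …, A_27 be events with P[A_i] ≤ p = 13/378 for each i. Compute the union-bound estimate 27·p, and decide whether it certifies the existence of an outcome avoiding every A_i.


Union bound: P[∪_{i=1}^{27} A_i] ≤ Σ_i P[A_i] ≤ 27·p = 27·(13/378) = 13/14.
Numerically: 13/14 ≈ 0.929.
Is 13/14 < 1? YES.
Since P[∪ A_i] ≤ 13/14 < 1, the complement has P[∩ A_i^c] ≥ 1 − 13/14 = 1/14 > 0, so some outcome avoids every A_i.

27·p = 13/14 ≈ 0.929; existence CERTIFIED by the union bound.


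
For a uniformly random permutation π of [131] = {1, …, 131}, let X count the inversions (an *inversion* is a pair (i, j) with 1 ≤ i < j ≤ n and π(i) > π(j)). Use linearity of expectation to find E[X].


Write X = Σ X_I over the C(131, 2) = 8515 pairs i < j, with X_I the indicator of one inversion.
There are 8515 indicators.
For each fixed pair i < j, the values π(i) and π(j) are two distinct elements of {1, …, 131} in uniformly random order; by symmetry P[π(i) > π(j)] = 1/2.
By linearity: E[X] = 8515 · (1/2) = C(131, 2) · (1/2) = 8515/2 = 8515/2 ≈ 4257.5000.

E[X] = 8515/2 = 4257.5000.


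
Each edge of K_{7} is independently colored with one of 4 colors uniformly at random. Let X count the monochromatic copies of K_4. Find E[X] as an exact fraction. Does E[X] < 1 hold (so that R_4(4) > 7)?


E[X] = C(7, 4) · 4^{1 − 6} = 35 · 4^{−5} = 35/1024.
As a reduced fraction: E[X] = 35/1024 ≈ 0.0341797.
Is E[X] < 1? YES.
Since E[X] < 1, there exists a 4-coloring of K_{7} with no monochromatic K_4; hence R_4(4) > 7.

E[X] = 35/1024 ≈ 0.0341797; E[X] < 1, so R_4(4) > 7.


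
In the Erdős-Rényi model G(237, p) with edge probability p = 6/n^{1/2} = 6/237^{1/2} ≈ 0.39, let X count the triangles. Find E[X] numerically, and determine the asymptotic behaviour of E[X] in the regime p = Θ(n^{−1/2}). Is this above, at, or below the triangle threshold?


Number of potential triangles: C(237, 3) = 2190670.
Each occurs with probability p³ ≈ (0.39)³ ≈ 5.92013e-02.
By linearity: E[X] = C(237, 3)·p³ ≈ 2190670 · 5.92013e-02 ≈ 129690.508.
Since α = 1/2 < 1, p = c/n^{1/2} ≫ 1/n is above the triangle threshold p ~ 1/n. Asymptotically E[X] ~ (c³/6)·n^{3(1−α)} = (6³/6)·n^{1.5} → ∞; triangles are abundant w.h.p.

E[X] ≈ 129690.508; in regime p = Θ(1/n^{1/2}) E[X] diverges (above the triangle threshold p ~ 1/n).


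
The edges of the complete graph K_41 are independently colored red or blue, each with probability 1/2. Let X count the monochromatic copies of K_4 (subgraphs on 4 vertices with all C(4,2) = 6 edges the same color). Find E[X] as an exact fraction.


Let X = Σ_S X_S over the C(41, 4) = 101270 subsets S of size 4, where X_S = 1 if the K_4 on S is monochromatic.
For a fixed S, the K_4 on S has C(4, 2) = 6 edges. P[all 6 edges red] = (1/2)^6, and likewise for blue, so P[monochromatic] = 2·(1/2)^6 = 2^{1 − 6} = 1/32.
By linearity of expectation: E[X] = C(41, 4) · 2^{1 − 6} = 101270 · 1/32 = 50635/16.
Numerically: E[X] ≈ 3164.688.

E[X] = C(41,4)·2^(1−C(4,2)) = 50635/16 ≈ 3164.688.


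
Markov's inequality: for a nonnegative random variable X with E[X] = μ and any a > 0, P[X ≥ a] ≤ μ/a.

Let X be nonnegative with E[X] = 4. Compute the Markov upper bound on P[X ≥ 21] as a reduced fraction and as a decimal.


μ = E[X] = 4, a = 21.
Markov: P[X ≥ 21] ≤ μ/a = (4)/21 = 4/21.
Numerically: ≈ 0.190476.
(Since a = 21 > μ = 4.000000, the bound 4/21 is < 1 and informative.)

P[X ≥ 21] ≤ 4/21 ≈ 0.190476.


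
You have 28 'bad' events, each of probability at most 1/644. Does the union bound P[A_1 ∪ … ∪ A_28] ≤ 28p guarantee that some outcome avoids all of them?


Union bound: P[∪_{i=1}^{28} A_i] ≤ Σ_i P[A_i] ≤ 28·p = 28·(1/644) = 1/23.
Numerically: 1/23 ≈ 0.0435.
Is 1/23 < 1? YES.
Since P[∪ A_i] ≤ 1/23 < 1, the complement has P[∩ A_i^c] ≥ 1 − 1/23 = 22/23 > 0, so some outcome avoids every A_i.

28·p = 1/23 ≈ 0.0435; existence CERTIFIED by the union bound.


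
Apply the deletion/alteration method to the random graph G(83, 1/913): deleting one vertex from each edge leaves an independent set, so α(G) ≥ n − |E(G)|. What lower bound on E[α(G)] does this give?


E[|E(G)|] = C(83, 2)·p = 3403 · (1/913) = 41/11.
E[α(G)] ≥ n − E[|E(G)|] = 83 − 41/11 = 872/11.
Numerically: ≈ 79.2727.
(This is only a lower bound; the true E[α(G)] may be larger.)

E[α(G)] ≥ 872/11 ≈ 79.2727.


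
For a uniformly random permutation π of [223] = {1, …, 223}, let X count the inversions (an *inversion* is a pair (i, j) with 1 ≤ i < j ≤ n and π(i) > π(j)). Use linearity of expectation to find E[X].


Write X = Σ X_I over the C(223, 2) = 24753 pairs i < j, with X_I the indicator of one inversion.
There are 24753 indicators.
For each fixed pair i < j, the values π(i) and π(j) are two distinct elements of {1, …, 223} in uniformly random order; by symmetry P[π(i) > π(j)] = 1/2.
By linearity: E[X] = 24753 · (1/2) = C(223, 2) · (1/2) = 24753/2 = 24753/2 ≈ 12376.5000.

E[X] = 24753/2 = 12376.5000.


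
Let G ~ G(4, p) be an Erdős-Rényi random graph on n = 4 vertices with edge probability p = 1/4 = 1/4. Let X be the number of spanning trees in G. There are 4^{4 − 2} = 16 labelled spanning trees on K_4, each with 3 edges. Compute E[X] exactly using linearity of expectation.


K_4 has 4^{4 − 2} = 16 labelled spanning trees.
For each such spanning tree H, let X_H = 1 if all 3 edges of H are present in G. Then P[X_H = 1] = p^{3} = (1/4)^{3} = 1/64.
By linearity of expectation: E[X] = Σ_H E[X_H] = 16 · p^{3} = 16 · 1/64 = 1/4.
Numerically: E[X] ≈ 0.25.

E[X] = 16 · (1/4)^{3} = 1/4 ≈ 0.25.


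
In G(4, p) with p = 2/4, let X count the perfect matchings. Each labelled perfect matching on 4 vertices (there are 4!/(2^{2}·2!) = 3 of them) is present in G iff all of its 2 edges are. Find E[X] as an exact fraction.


K_4 has 4!/(2^{2}·2!) = 3 labelled perfect matchings.
For each such perfect matching H, let X_H = 1 if all 2 edges of H are present in G. Then P[X_H = 1] = p^{2} = (1/2)^{2} = 1/4.
By linearity of expectation: E[X] = Σ_H E[X_H] = 3 · p^{2} = 3 · 1/4 = 3/4.
Numerically: E[X] ≈ 0.75.

E[X] = 3 · (1/2)^{2} = 3/4 ≈ 0.75.


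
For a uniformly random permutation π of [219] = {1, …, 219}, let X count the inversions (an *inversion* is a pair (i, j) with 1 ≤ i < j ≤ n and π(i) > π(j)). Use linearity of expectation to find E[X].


Write X = Σ X_I over the C(219, 2) = 23871 pairs i < j, with X_I the indicator of one inversion.
There are 23871 indicators.
For each fixed pair i < j, the values π(i) and π(j) are two distinct elements of {1, …, 219} in uniformly random order; by symmetry P[π(i) > π(j)] = 1/2.
By linearity: E[X] = 23871 · (1/2) = C(219, 2) · (1/2) = 23871/2 = 23871/2 ≈ 11935.500000.

E[X] = 23871/2 = 11935.500000.


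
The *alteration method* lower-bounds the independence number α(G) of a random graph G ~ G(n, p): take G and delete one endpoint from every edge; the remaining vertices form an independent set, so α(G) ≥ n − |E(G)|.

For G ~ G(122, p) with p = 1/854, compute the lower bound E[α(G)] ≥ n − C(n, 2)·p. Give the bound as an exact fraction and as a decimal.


E[|E(G)|] = C(122, 2)·p = 7381 · (1/854) = 121/14.
E[α(G)] ≥ n − E[|E(G)|] = 122 − 121/14 = 1587/14.
Numerically: ≈ 113.35714.
(This is only a lower bound; the true E[α(G)] may be larger.)

E[α(G)] ≥ 1587/14 ≈ 113.35714.


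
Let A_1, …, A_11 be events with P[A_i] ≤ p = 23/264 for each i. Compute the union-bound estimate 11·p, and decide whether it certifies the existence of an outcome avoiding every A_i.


Union bound: P[∪_{i=1}^{11} A_i] ≤ Σ_i P[A_i] ≤ 11·p = 11·(23/264) = 23/24.
Numerically: 23/24 ≈ 0.95833.
Is 23/24 < 1? YES.
Since P[∪ A_i] ≤ 23/24 < 1, the complement has P[∩ A_i^c] ≥ 1 − 23/24 = 1/24 > 0, so some outcome avoids every A_i.

11·p = 23/24 ≈ 0.95833; existence CERTIFIED by the union bound.


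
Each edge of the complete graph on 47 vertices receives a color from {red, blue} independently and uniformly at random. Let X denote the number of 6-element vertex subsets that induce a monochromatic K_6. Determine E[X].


Let X = Σ_S X_S over the C(47, 6) = 10737573 subsets S of size 6, where X_S = 1 if the K_6 on S is monochromatic.
For a fixed S, the K_6 on S has C(6, 2) = 15 edges. P[all 15 edges red] = (1/2)^15, and likewise for blue, so P[monochromatic] = 2·(1/2)^15 = 2^{1 − 15} = 1/16384.
By linearity: E[X] = C(47, 6) · 2^{1 − 15} = 10737573 · 1/16384 = 10737573/16384.
Numerically: E[X] ≈ 655.36945.

E[X] = C(47,6)·2^(1−C(6,2)) = 10737573/16384 ≈ 655.36945.


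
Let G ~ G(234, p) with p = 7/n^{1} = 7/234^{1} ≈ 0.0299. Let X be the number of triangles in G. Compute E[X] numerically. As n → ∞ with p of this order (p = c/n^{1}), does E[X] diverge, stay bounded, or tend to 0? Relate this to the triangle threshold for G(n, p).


Number of potential triangles: C(234, 3) = 2108184.
Each occurs with probability p³ ≈ (0.0299)³ ≈ 2.67699e-05.
By linearity: E[X] = C(234, 3)·p³ ≈ 2108184 · 2.67699e-05 ≈ 56.436.
Here α = 1, so p = 7/n is exactly at the triangle threshold p ~ 1/n. Asymptotically E[X] → c³/6 = 7³/6 = 343/6 ≈ 57.167, a bounded constant. In this regime the triangle count is asymptotically Poisson(c³/6).

E[X] ≈ 56.436; in regime p = Θ(1/n^{1}) E[X] stays bounded (at the triangle threshold p ~ 1/n).


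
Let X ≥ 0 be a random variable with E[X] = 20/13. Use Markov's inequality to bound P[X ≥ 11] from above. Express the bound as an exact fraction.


μ = E[X] = 20/13, a = 11.
Markov: P[X ≥ 11] ≤ μ/a = (20/13)/11 = 20/143.
Numerically: ≈ 0.139860.
(Since a = 11 > μ = 1.538462, the bound 20/143 is < 1 and informative.)

P[X ≥ 11] ≤ 20/143 ≈ 0.139860.


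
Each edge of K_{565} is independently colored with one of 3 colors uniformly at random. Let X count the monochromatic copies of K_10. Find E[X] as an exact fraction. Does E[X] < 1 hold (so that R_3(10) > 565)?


E[X] = C(565, 10) · 3^{1 − 45} = 843210704398024361828 · 3^{−44} = 843210704398024361828/984770902183611232881.
As a reduced fraction: E[X] = 843210704398024361828/984770902183611232881 ≈ 0.8563.
Is E[X] < 1? YES.
Since E[X] < 1, there exists a 3-coloring of K_{565} with no monochromatic K_10; hence R_3(10) > 565.

E[X] = 843210704398024361828/984770902183611232881 ≈ 0.8563; E[X] < 1, so R_3(10) > 565.


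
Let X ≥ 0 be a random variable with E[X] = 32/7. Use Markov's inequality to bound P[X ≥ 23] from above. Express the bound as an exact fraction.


μ = E[X] = 32/7, a = 23.
Markov: P[X ≥ 23] ≤ μ/a = (32/7)/23 = 32/161.
Numerically: ≈ 0.1988.
(Since a = 23 > μ = 4.5714, the bound 32/161 is < 1 and informative.)

P[X ≥ 23] ≤ 32/161 ≈ 0.1988.


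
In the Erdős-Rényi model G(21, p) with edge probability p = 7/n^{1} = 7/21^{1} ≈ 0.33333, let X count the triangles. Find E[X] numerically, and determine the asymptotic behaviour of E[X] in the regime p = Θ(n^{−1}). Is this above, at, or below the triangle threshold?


Number of potential triangles: C(21, 3) = 1330.
Each occurs with probability p³ ≈ (0.33333)³ ≈ 3.7037037e-02.
By linearity: E[X] = C(21, 3)·p³ ≈ 1330 · 3.7037037e-02 ≈ 49.25926.
Here α = 1, so p = 7/n is exactly at the triangle threshold p ~ 1/n. Asymptotically E[X] → c³/6 = 7³/6 = 343/6 ≈ 57.16667, a bounded constant. In this regime the triangle count is asymptotically Poisson(c³/6).

E[X] ≈ 49.25926; in regime p = Θ(1/n^{1}) E[X] stays bounded (at the triangle threshold p ~ 1/n).


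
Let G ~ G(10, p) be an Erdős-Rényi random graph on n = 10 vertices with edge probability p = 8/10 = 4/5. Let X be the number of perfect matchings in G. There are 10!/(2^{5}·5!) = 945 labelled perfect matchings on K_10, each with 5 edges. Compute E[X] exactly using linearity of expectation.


K_10 has 10!/(2^{5}·5!) = 945 labelled perfect matchings.
For each such perfect matching H, let X_H = 1 if all 5 edges of H are present in G. Then P[X_H = 1] = p^{5} = (4/5)^{5} = 1024/3125.
By linearity: E[X] = Σ_H E[X_H] = 945 · p^{5} = 945 · 1024/3125 = 193536/625.
Numerically: E[X] ≈ 309.658.

E[X] = 945 · (4/5)^{5} = 193536/625 ≈ 309.658.


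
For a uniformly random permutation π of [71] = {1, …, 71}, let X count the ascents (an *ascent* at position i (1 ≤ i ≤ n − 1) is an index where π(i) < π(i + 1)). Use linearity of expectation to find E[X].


Write X = Σ X_I over i = 1, …, 70, with X_I the indicator of one ascent.
There are 70 indicators.
For each fixed i, the pair (π(i), π(i+1)) is a uniformly random ordered pair of distinct values from {1, …, 71}; by symmetry P[π(i) < π(i+1)] = 1/2.
By linearity: E[X] = 70 · (1/2) = (71 − 1) · (1/2) = 35 ≈ 35.0000.

E[X] = 35 = 35.0000.


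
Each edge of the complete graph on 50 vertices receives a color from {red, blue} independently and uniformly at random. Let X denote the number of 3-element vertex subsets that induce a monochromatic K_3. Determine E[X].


Let X = Σ_S X_S over the C(50, 3) = 19600 subsets S of size 3, where X_S = 1 if the K_3 on S is monochromatic.
For a fixed S, the K_3 on S has C(3, 2) = 3 edges. P[all 3 edges red] = (1/2)^3, and likewise for blue, so P[monochromatic] = 2·(1/2)^3 = 2^{1 − 3} = 1/4.
By linearity of expectation: E[X] = C(50, 3) · 2^{1 − 3} = 19600 · 1/4 = 4900.
Numerically: E[X] ≈ 4900.00000.

E[X] = C(50,3)·2^(1−C(3,2)) = 4900 ≈ 4900.00000.


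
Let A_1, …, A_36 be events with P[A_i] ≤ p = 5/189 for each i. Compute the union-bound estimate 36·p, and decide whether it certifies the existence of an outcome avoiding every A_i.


Union bound: P[∪_{i=1}^{36} A_i] ≤ Σ_i P[A_i] ≤ 36·p = 36·(5/189) = 20/21.
Numerically: 20/21 ≈ 0.9523810.
Is 20/21 < 1? YES.
Since P[∪ A_i] ≤ 20/21 < 1, the complement has P[∩ A_i^c] ≥ 1 − 20/21 = 1/21 > 0, so some outcome avoids every A_i.

36·p = 20/21 ≈ 0.9523810; existence CERTIFIED by the union bound.


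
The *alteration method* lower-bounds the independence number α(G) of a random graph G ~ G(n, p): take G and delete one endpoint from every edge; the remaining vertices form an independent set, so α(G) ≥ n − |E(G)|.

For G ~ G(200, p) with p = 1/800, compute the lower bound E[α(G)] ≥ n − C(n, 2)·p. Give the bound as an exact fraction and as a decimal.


E[|E(G)|] = C(200, 2)·p = 19900 · (1/800) = 199/8.
E[α(G)] ≥ n − E[|E(G)|] = 200 − 199/8 = 1401/8.
Numerically: ≈ 175.125000.
(This is only a lower bound; the true E[α(G)] may be larger.)

E[α(G)] ≥ 1401/8 ≈ 175.125000.


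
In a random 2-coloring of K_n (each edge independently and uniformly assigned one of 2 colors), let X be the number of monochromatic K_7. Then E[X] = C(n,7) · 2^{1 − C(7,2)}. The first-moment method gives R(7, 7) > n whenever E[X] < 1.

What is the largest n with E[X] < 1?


We need C(n, 7) · 2^{1 − 21} < 1, i.e. C(n, 7) < 2^{21 − 1} = 1048576.
Check values of n near the boundary:
  n = 26: C(26, 7) = 657800; 657800 < 1048576? YES
  n = 27: C(27, 7) = 888030; 888030 < 1048576? YES
  n = 28: C(28, 7) = 1184040; 1184040 < 1048576? NO
  n = 29: C(29, 7) = 1560780; 1560780 < 1048576? NO
The largest n with C(n, 7) < 1048576 is n = 27 (where E[X] = 444015/524288 ≈ 0.846891). Hence R(7, 7) > 27, i.e. R(7, 7) ≥ 28.

Largest n = 27; hence R(7, 7) > 27.


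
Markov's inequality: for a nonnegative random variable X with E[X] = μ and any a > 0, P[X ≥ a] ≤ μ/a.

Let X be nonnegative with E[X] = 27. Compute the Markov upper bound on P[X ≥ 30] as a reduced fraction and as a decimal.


μ = E[X] = 27, a = 30.
Markov: P[X ≥ 30] ≤ μ/a = (27)/30 = 9/10.
Numerically: ≈ 0.90000.
(Since a = 30 > μ = 27.00000, the bound 9/10 is < 1 and informative.)

P[X ≥ 30] ≤ 9/10 ≈ 0.90000.


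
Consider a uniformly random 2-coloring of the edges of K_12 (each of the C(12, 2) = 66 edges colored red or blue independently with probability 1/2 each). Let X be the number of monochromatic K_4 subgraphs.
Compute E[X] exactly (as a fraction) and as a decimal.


Let X = Σ_S X_S over the C(12, 4) = 495 subsets S of size 4, where X_S = 1 if the K_4 on S is monochromatic.
For a fixed S, the K_4 on S has C(4, 2) = 6 edges. P[all 6 edges red] = (1/2)^6, and likewise for blue, so P[monochromatic] = 2·(1/2)^6 = 2^{1 − 6} = 1/32.
Summing: E[X] = C(12, 4) · 2^{1 − 6} = 495 · 1/32 = 495/32.
Numerically: E[X] ≈ 15.4688.

E[X] = C(12,4)·2^(1−C(4,2)) = 495/32 ≈ 15.4688.


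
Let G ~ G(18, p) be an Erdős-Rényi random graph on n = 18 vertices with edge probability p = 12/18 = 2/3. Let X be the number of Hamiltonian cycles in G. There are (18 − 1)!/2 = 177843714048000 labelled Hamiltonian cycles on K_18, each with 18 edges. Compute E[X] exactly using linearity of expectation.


K_18 has (18 − 1)!/2 = 177843714048000 labelled Hamiltonian cycles.
For each such Hamiltonian cycle H, let X_H = 1 if all 18 edges of H are present in G. Then P[X_H = 1] = p^{18} = (2/3)^{18} = 262144/387420489.
Summing the indicators: E[X] = Σ_H E[X_H] = 177843714048000 · p^{18} = 177843714048000 · 262144/387420489 = 63951526166528000/531441.
Numerically: E[X] ≈ 1.20336e+11.

E[X] = 177843714048000 · (2/3)^{18} = 63951526166528000/531441 ≈ 1.20336e+11.


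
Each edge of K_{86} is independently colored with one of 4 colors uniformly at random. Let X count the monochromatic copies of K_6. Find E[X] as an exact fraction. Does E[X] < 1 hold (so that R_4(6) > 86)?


E[X] = C(86, 6) · 4^{1 − 15} = 470155077 · 4^{−14} = 470155077/268435456.
As a reduced fraction: E[X] = 470155077/268435456 ≈ 1.751.
Is E[X] < 1? NO.
Since E[X] ≥ 1, the first-moment bound is inconclusive at n = 86; it does NOT by itself certify R_4(6) > 86.

E[X] = 470155077/268435456 ≈ 1.751; E[X] ≥ 1; first-moment method inconclusive here.


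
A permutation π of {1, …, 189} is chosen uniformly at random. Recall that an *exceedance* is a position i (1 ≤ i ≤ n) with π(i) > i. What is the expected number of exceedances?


Write X = Σ_{i=1}^{189} X_i, where X_i = 1_{π(i) > i}.
For each fixed i, π(i) is uniform over {1, …, 189} (marginal of a uniform permutation), so P[π(i) > i] = (n − i)/n. Summing: Σ_{i=1}^{189} (n − i)/n = (0 + 1 + … + 188)/189 = 189(189 − 1)/(2·189) = (189 − 1)/2.
Hence E[X] = Σ_{i=1}^{189} (189 − i)/189 = 94 ≈ 94.00000.

E[X] = 94 = 94.00000.


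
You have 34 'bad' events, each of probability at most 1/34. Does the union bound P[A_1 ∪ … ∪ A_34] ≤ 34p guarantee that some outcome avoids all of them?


Union bound: P[∪_{i=1}^{34} A_i] ≤ Σ_i P[A_i] ≤ 34·p = 34·(1/34) = 1.
Numerically: 1 ≈ 1.0000000.
Is 1 < 1? NO.
Since the bound 1 is ≥ 1, the union bound is uninformative here; it does NOT by itself certify existence.

34·p = 1 ≈ 1.0000000; existence NOT certified by the union bound.


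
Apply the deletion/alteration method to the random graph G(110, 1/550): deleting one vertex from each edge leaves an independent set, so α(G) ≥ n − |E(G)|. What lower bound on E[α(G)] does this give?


E[|E(G)|] = C(110, 2)·p = 5995 · (1/550) = 109/10.
E[α(G)] ≥ n − E[|E(G)|] = 110 − 109/10 = 991/10.
Numerically: ≈ 99.100000.
(This is only a lower bound; the true E[α(G)] may be larger.)

E[α(G)] ≥ 991/10 ≈ 99.100000.


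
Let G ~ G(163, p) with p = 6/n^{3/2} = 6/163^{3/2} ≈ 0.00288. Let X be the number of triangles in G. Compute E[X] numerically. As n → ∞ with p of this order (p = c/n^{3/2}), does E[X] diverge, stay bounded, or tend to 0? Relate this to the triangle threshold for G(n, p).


Number of potential triangles: C(163, 3) = 708561.
Each occurs with probability p³ ≈ (0.00288)³ ≈ 2.39668e-08.
By linearity: E[X] = C(163, 3)·p³ ≈ 708561 · 2.39668e-08 ≈ 0.017.
Since α = 3/2 > 1, p = c/n^{3/2} = o(1/n) is below the triangle threshold p ~ 1/n. Asymptotically E[X] ~ (c³/6)·n^{3(1−α)} = (6³/6)·n^{-1.5} → 0, so by Markov's inequality G has no triangles w.h.p.

E[X] ≈ 0.017; in regime p = Θ(1/n^{3/2}) E[X] tends to 0 (below the triangle threshold p ~ 1/n).


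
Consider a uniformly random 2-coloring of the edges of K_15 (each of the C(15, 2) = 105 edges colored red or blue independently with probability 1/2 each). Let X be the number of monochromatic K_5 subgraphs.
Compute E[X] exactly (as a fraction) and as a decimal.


Let X = Σ_S X_S over the C(15, 5) = 3003 subsets S of size 5, where X_S = 1 if the K_5 on S is monochromatic.
For a fixed S, the K_5 on S has C(5, 2) = 10 edges. P[all 10 edges red] = (1/2)^10, and likewise for blue, so P[monochromatic] = 2·(1/2)^10 = 2^{1 − 10} = 1/512.
By linearity of expectation: E[X] = C(15, 5) · 2^{1 − 10} = 3003 · 1/512 = 3003/512.
Numerically: E[X] ≈ 5.865234.

E[X] = C(15,5)·2^(1−C(5,2)) = 3003/512 ≈ 5.865234.


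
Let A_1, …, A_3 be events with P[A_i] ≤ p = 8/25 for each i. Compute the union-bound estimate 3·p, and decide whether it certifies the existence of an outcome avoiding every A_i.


Union bound: P[∪_{i=1}^{3} A_i] ≤ Σ_i P[A_i] ≤ 3·p = 3·(8/25) = 24/25.
Numerically: 24/25 ≈ 0.96000.
Is 24/25 < 1? YES.
Since P[∪ A_i] ≤ 24/25 < 1, the complement has P[∩ A_i^c] ≥ 1 − 24/25 = 1/25 > 0, so some outcome avoids every A_i.

3·p = 24/25 ≈ 0.96000; existence CERTIFIED by the union bound.


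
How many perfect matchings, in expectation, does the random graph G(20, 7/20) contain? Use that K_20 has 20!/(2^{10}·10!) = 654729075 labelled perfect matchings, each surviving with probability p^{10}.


K_20 has 20!/(2^{10}·10!) = 654729075 labelled perfect matchings.
For each such perfect matching H, let X_H = 1 if all 10 edges of H are present in G. Then P[X_H = 1] = p^{10} = (7/20)^{10} = 282475249/10240000000000.
Summing the indicators: E[X] = Σ_H E[X_H] = 654729075 · p^{10} = 654729075 · 282475249/10240000000000 = 7397790339526587/409600000000.
Numerically: E[X] ≈ 18061.

E[X] = 654729075 · (7/20)^{10} = 7397790339526587/409600000000 ≈ 18061.


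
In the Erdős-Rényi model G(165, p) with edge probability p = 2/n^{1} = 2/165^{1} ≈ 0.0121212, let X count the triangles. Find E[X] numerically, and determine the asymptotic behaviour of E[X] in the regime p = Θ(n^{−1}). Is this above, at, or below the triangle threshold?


Number of potential triangles: C(165, 3) = 735130.
Each occurs with probability p³ ≈ (0.0121212)³ ≈ 1.78089434e-06.
By linearity: E[X] = C(165, 3)·p³ ≈ 735130 · 1.78089434e-06 ≈ 1.309189.
Here α = 1, so p = 2/n is exactly at the triangle threshold p ~ 1/n. Asymptotically E[X] → c³/6 = 2³/6 = 4/3 ≈ 1.333333, a bounded constant. In this regime the triangle count is asymptotically Poisson(c³/6).

E[X] ≈ 1.309189; in regime p = Θ(1/n^{1}) E[X] stays bounded (at the triangle threshold p ~ 1/n).


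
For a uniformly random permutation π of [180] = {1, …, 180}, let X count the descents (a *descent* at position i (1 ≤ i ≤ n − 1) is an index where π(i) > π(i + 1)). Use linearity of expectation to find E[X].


Write X = Σ X_I over i = 1, …, 179, with X_I the indicator of one descent.
There are 179 indicators.
For each fixed i, the pair (π(i), π(i+1)) is a uniformly random ordered pair of distinct values from {1, …, 180}; by symmetry P[π(i) > π(i+1)] = 1/2.
By linearity: E[X] = 179 · (1/2) = (180 − 1) · (1/2) = 179/2 ≈ 89.500.

E[X] = 179/2 = 89.500.


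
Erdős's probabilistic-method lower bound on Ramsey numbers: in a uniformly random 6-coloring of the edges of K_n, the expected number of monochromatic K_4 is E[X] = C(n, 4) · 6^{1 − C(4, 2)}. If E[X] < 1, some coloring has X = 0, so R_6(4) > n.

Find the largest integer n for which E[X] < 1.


We need C(n, 4) · 6^{1 − 6} < 1, i.e. C(n, 4) < 6^{6 − 1} = 7776.
Check values of n near the boundary:
  n = 19: C(19, 4) = 3876; 3876 < 7776? YES
  n = 20: C(20, 4) = 4845; 4845 < 7776? YES
  n = 21: C(21, 4) = 5985; 5985 < 7776? YES
  n = 22: C(22, 4) = 7315; 7315 < 7776? YES
  n = 23: C(23, 4) = 8855; 8855 < 7776? NO
  n = 24: C(24, 4) = 10626; 10626 < 7776? NO
The largest n with C(n, 4) < 7776 is n = 22 (where E[X] = 7315/7776 ≈ 0.9407). Hence R_6(4) > 22, i.e. R_6(4) ≥ 23.

Largest n = 22; hence R_6(4) > 22.


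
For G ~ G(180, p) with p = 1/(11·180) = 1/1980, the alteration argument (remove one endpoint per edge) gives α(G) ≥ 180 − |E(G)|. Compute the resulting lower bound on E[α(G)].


E[|E(G)|] = C(180, 2)·p = 16110 · (1/1980) = 179/22.
E[α(G)] ≥ n − E[|E(G)|] = 180 − 179/22 = 3781/22.
Numerically: ≈ 171.863636.
(This is only a lower bound; the true E[α(G)] may be larger.)

E[α(G)] ≥ 3781/22 ≈ 171.863636.


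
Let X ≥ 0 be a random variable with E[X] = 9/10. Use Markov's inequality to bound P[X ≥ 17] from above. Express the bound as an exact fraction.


μ = E[X] = 9/10, a = 17.
Markov: P[X ≥ 17] ≤ μ/a = (9/10)/17 = 9/170.
Numerically: ≈ 0.0529.
(Since a = 17 > μ = 0.9000, the bound 9/170 is < 1 and informative.)

P[X ≥ 17] ≤ 9/170 ≈ 0.0529.


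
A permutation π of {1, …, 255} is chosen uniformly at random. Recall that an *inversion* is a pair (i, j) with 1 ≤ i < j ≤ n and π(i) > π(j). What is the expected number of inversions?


Write X = Σ X_I over the C(255, 2) = 32385 pairs i < j, with X_I the indicator of one inversion.
There are 32385 indicators.
For each fixed pair i < j, the values π(i) and π(j) are two distinct elements of {1, …, 255} in uniformly random order; by symmetry P[π(i) > π(j)] = 1/2.
By linearity: E[X] = 32385 · (1/2) = C(255, 2) · (1/2) = 32385/2 = 32385/2 ≈ 16192.5000.

E[X] = 32385/2 = 16192.5000.


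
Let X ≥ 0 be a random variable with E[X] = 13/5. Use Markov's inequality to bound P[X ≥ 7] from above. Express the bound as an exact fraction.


μ = E[X] = 13/5, a = 7.
Markov: P[X ≥ 7] ≤ μ/a = (13/5)/7 = 13/35.
Numerically: ≈ 0.371.
(Since a = 7 > μ = 2.600, the bound 13/35 is < 1 and informative.)

P[X ≥ 7] ≤ 13/35 ≈ 0.371.


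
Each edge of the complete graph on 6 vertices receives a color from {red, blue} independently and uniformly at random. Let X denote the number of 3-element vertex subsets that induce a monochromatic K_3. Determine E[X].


Let X = Σ_S X_S over the C(6, 3) = 20 subsets S of size 3, where X_S = 1 if the K_3 on S is monochromatic.
For a fixed S, the K_3 on S has C(3, 2) = 3 edges. P[all 3 edges red] = (1/2)^3, and likewise for blue, so P[monochromatic] = 2·(1/2)^3 = 2^{1 − 3} = 1/4.
By linearity of expectation: E[X] = C(6, 3) · 2^{1 − 3} = 20 · 1/4 = 5.
Numerically: E[X] ≈ 5.000000.

E[X] = C(6,3)·2^(1−C(3,2)) = 5 ≈ 5.000000.


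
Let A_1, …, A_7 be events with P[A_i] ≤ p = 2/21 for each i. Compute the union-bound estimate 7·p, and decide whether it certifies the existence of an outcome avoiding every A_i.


Union bound: P[∪_{i=1}^{7} A_i] ≤ Σ_i P[A_i] ≤ 7·p = 7·(2/21) = 2/3.
Numerically: 2/3 ≈ 0.6667.
Is 2/3 < 1? YES.
Since P[∪ A_i] ≤ 2/3 < 1, the complement has P[∩ A_i^c] ≥ 1 − 2/3 = 1/3 > 0, so some outcome avoids every A_i.

7·p = 2/3 ≈ 0.6667; existence CERTIFIED by the union bound.


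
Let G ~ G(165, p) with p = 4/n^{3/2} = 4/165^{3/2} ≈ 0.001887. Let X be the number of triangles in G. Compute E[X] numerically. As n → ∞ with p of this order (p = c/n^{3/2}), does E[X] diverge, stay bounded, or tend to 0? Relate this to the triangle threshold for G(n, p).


Number of potential triangles: C(165, 3) = 735130.
Each occurs with probability p³ ≈ (0.001887)³ ≈ 6.722058e-09.
By linearity: E[X] = C(165, 3)·p³ ≈ 735130 · 6.722058e-09 ≈ 0.0049.
Since α = 3/2 > 1, p = c/n^{3/2} = o(1/n) is below the triangle threshold p ~ 1/n. Asymptotically E[X] ~ (c³/6)·n^{3(1−α)} = (4³/6)·n^{-1.5} → 0, so by Markov's inequality G has no triangles w.h.p.

E[X] ≈ 0.0049; in regime p = Θ(1/n^{3/2}) E[X] tends to 0 (below the triangle threshold p ~ 1/n).


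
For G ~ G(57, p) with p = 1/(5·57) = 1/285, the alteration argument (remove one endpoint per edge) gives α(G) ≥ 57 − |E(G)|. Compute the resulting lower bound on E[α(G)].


E[|E(G)|] = C(57, 2)·p = 1596 · (1/285) = 28/5.
E[α(G)] ≥ n − E[|E(G)|] = 57 − 28/5 = 257/5.
Numerically: ≈ 51.4000.
(This is only a lower bound; the true E[α(G)] may be larger.)

E[α(G)] ≥ 257/5 ≈ 51.4000.


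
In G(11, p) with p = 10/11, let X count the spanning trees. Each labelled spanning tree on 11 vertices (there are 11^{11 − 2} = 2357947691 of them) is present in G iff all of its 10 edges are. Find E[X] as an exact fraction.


K_11 has 11^{11 − 2} = 2357947691 labelled spanning trees.
For each such spanning tree H, let X_H = 1 if all 10 edges of H are present in G. Then P[X_H = 1] = p^{10} = (10/11)^{10} = 10000000000/25937424601.
By linearity of expectation: E[X] = Σ_H E[X_H] = 2357947691 · p^{10} = 2357947691 · 10000000000/25937424601 = 10000000000/11.
Numerically: E[X] ≈ 9.091e+08.

E[X] = 2357947691 · (10/11)^{10} = 10000000000/11 ≈ 9.091e+08.


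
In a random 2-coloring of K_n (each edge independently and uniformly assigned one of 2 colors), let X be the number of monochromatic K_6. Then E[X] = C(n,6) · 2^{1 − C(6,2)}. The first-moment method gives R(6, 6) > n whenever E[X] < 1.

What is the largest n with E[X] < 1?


We need C(n, 6) · 2^{1 − 15} < 1, i.e. C(n, 6) < 2^{15 − 1} = 16384.
Check values of n near the boundary:
  n = 16: C(16, 6) = 8008; 8008 < 16384? YES
  n = 17: C(17, 6) = 12376; 12376 < 16384? YES
  n = 18: C(18, 6) = 18564; 18564 < 16384? NO
  n = 19: C(19, 6) = 27132; 27132 < 16384? NO
  n = 20: C(20, 6) = 38760; 38760 < 16384? NO
The largest n with C(n, 6) < 16384 is n = 17 (where E[X] = 1547/2048 ≈ 0.7553711). Hence R(6, 6) > 17, i.e. R(6, 6) ≥ 18.

Largest n = 17; hence R(6, 6) > 17.


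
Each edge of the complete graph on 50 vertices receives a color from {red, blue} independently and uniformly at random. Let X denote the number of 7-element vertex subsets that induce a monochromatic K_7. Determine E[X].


Let X = Σ_S X_S over the C(50, 7) = 99884400 subsets S of size 7, where X_S = 1 if the K_7 on S is monochromatic.
For a fixed S, the K_7 on S has C(7, 2) = 21 edges. P[all 21 edges red] = (1/2)^21, and likewise for blue, so P[monochromatic] = 2·(1/2)^21 = 2^{1 − 21} = 1/1048576.
Summing: E[X] = C(50, 7) · 2^{1 − 21} = 99884400 · 1/1048576 = 6242775/65536.
Numerically: E[X] ≈ 95.2572.

E[X] = C(50,7)·2^(1−C(7,2)) = 6242775/65536 ≈ 95.2572.


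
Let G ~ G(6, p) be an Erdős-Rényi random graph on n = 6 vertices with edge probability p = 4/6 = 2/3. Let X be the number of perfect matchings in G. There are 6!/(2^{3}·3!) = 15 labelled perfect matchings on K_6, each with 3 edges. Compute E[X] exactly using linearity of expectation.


K_6 has 6!/(2^{3}·3!) = 15 labelled perfect matchings.
For each such perfect matching H, let X_H = 1 if all 3 edges of H are present in G. Then P[X_H = 1] = p^{3} = (2/3)^{3} = 8/27.
Summing the indicators: E[X] = Σ_H E[X_H] = 15 · p^{3} = 15 · 8/27 = 40/9.
Numerically: E[X] ≈ 4.44444.

E[X] = 15 · (2/3)^{3} = 40/9 ≈ 4.44444.


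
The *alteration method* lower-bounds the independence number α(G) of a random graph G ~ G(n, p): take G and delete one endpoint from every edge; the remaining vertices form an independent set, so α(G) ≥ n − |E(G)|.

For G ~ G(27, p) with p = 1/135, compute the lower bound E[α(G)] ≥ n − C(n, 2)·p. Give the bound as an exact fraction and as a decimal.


E[|E(G)|] = C(27, 2)·p = 351 · (1/135) = 13/5.
E[α(G)] ≥ n − E[|E(G)|] = 27 − 13/5 = 122/5.
Numerically: ≈ 24.40000.
(This is only a lower bound; the true E[α(G)] may be larger.)

E[α(G)] ≥ 122/5 ≈ 24.40000.


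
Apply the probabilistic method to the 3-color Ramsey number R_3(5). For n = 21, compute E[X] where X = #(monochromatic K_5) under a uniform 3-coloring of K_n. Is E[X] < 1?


E[X] = C(21, 5) · 3^{1 − 10} = 20349 · 3^{−9} = 20349/19683.
As a reduced fraction: E[X] = 2261/2187 ≈ 1.0338363.
Is E[X] < 1? NO.
Since E[X] ≥ 1, the first-moment bound is inconclusive at n = 21; it does NOT by itself certify R_3(5) > 21.

E[X] = 2261/2187 ≈ 1.0338363; E[X] ≥ 1; first-moment method inconclusive here.


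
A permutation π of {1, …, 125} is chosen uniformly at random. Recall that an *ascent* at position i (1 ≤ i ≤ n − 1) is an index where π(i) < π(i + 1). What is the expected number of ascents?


Write X = Σ X_I over i = 1, …, 124, with X_I the indicator of one ascent.
There are 124 indicators.
For each fixed i, the pair (π(i), π(i+1)) is a uniformly random ordered pair of distinct values from {1, …, 125}; by symmetry P[π(i) < π(i+1)] = 1/2.
By linearity: E[X] = 124 · (1/2) = (125 − 1) · (1/2) = 62 ≈ 62.00000.

E[X] = 62 = 62.00000.


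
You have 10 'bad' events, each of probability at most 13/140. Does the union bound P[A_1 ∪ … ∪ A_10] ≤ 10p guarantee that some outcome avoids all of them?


Union bound: P[∪_{i=1}^{10} A_i] ≤ Σ_i P[A_i] ≤ 10·p = 10·(13/140) = 13/14.
Numerically: 13/14 ≈ 0.92857.
Is 13/14 < 1? YES.
Since P[∪ A_i] ≤ 13/14 < 1, the complement has P[∩ A_i^c] ≥ 1 − 13/14 = 1/14 > 0, so some outcome avoids every A_i.

10·p = 13/14 ≈ 0.92857; existence CERTIFIED by the union bound.


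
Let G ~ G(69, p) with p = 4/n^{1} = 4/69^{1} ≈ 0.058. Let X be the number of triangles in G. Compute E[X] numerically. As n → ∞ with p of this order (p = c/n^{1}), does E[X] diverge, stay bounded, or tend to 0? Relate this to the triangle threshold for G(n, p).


Number of potential triangles: C(69, 3) = 52394.
Each occurs with probability p³ ≈ (0.058)³ ≈ 1.94820e-04.
By linearity: E[X] = C(69, 3)·p³ ≈ 52394 · 1.94820e-04 ≈ 10.207.
Here α = 1, so p = 4/n is exactly at the triangle threshold p ~ 1/n. Asymptotically E[X] → c³/6 = 4³/6 = 32/3 ≈ 10.667, a bounded constant. In this regime the triangle count is asymptotically Poisson(c³/6).

E[X] ≈ 10.207; in regime p = Θ(1/n^{1}) E[X] stays bounded (at the triangle threshold p ~ 1/n).


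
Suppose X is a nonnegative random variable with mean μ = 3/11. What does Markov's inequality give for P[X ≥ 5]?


μ = E[X] = 3/11, a = 5.
Markov: P[X ≥ 5] ≤ μ/a = (3/11)/5 = 3/55.
Numerically: ≈ 0.05455.
(Since a = 5 > μ = 0.27273, the bound 3/55 is < 1 and informative.)

P[X ≥ 5] ≤ 3/55 ≈ 0.05455.


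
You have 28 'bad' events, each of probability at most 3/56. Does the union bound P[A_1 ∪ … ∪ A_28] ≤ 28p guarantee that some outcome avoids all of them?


Union bound: P[∪_{i=1}^{28} A_i] ≤ Σ_i P[A_i] ≤ 28·p = 28·(3/56) = 3/2.
Numerically: 3/2 ≈ 1.5000000.
Is 3/2 < 1? NO.
Since the bound 3/2 is ≥ 1, the union bound is uninformative here; it does NOT by itself certify existence.

28·p = 3/2 ≈ 1.5000000; existence NOT certified by the union bound.


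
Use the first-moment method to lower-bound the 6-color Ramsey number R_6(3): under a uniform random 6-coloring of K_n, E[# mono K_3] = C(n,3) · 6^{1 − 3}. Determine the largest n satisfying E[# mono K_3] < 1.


We need C(n, 3) · 6^{1 − 3} < 1, i.e. C(n, 3) < 6^{3 − 1} = 36.
Check values of n near the boundary:
  n = 6: C(6, 3) = 20; 20 < 36? YES
  n = 7: C(7, 3) = 35; 35 < 36? YES
  n = 8: C(8, 3) = 56; 56 < 36? NO
  n = 9: C(9, 3) = 84; 84 < 36? NO
The largest n with C(n, 3) < 36 is n = 7 (where E[X] = 35/36 ≈ 0.972). Hence R_6(3) > 7, i.e. R_6(3) ≥ 8.

Largest n = 7; hence R_6(3) > 7.


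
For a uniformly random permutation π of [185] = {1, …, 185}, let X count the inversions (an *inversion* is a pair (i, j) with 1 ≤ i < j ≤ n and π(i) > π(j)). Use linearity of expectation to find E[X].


Write X = Σ X_I over the C(185, 2) = 17020 pairs i < j, with X_I the indicator of one inversion.
There are 17020 indicators.
For each fixed pair i < j, the values π(i) and π(j) are two distinct elements of {1, …, 185} in uniformly random order; by symmetry P[π(i) > π(j)] = 1/2.
By linearity: E[X] = 17020 · (1/2) = C(185, 2) · (1/2) = 17020/2 = 8510 ≈ 8510.000.

E[X] = 8510 = 8510.000.


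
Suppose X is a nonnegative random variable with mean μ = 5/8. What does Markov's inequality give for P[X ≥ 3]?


μ = E[X] = 5/8, a = 3.
Markov: P[X ≥ 3] ≤ μ/a = (5/8)/3 = 5/24.
Numerically: ≈ 0.208333.
(Since a = 3 > μ = 0.625000, the bound 5/24 is < 1 and informative.)

P[X ≥ 3] ≤ 5/24 ≈ 0.208333.


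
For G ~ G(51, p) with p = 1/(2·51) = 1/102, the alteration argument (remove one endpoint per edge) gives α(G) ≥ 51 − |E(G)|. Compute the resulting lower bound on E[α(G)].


E[|E(G)|] = C(51, 2)·p = 1275 · (1/102) = 25/2.
E[α(G)] ≥ n − E[|E(G)|] = 51 − 25/2 = 77/2.
Numerically: ≈ 38.50000.
(This is only a lower bound; the true E[α(G)] may be larger.)

E[α(G)] ≥ 77/2 ≈ 38.50000.


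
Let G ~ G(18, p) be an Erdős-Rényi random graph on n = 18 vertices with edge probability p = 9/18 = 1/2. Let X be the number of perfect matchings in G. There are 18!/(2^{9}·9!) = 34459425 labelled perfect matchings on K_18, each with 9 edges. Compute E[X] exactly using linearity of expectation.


K_18 has 18!/(2^{9}·9!) = 34459425 labelled perfect matchings.
For each such perfect matching H, let X_H = 1 if all 9 edges of H are present in G. Then P[X_H = 1] = p^{9} = (1/2)^{9} = 1/512.
By linearity: E[X] = Σ_H E[X_H] = 34459425 · p^{9} = 34459425 · 1/512 = 34459425/512.
Numerically: E[X] ≈ 67303.6.

E[X] = 34459425 · (1/2)^{9} = 34459425/512 ≈ 67303.6.


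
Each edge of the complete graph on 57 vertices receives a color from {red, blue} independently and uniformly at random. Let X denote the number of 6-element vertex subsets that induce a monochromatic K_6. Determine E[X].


Let X = Σ_S X_S over the C(57, 6) = 36288252 subsets S of size 6, where X_S = 1 if the K_6 on S is monochromatic.
For a fixed S, the K_6 on S has C(6, 2) = 15 edges. P[all 15 edges red] = (1/2)^15, and likewise for blue, so P[monochromatic] = 2·(1/2)^15 = 2^{1 − 15} = 1/16384.
By linearity of expectation: E[X] = C(57, 6) · 2^{1 − 15} = 36288252 · 1/16384 = 9072063/4096.
Numerically: E[X] ≈ 2214.859.

E[X] = C(57,6)·2^(1−C(6,2)) = 9072063/4096 ≈ 2214.859.


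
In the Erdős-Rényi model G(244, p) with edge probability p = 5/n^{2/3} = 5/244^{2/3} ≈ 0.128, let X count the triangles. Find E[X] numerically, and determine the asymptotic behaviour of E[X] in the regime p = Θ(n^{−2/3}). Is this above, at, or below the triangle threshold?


Number of potential triangles: C(244, 3) = 2391444.
Each occurs with probability p³ ≈ (0.128)³ ≈ 2.09957e-03.
By linearity: E[X] = C(244, 3)·p³ ≈ 2391444 · 2.09957e-03 ≈ 5021.004.
Since α = 2/3 < 1, p = c/n^{2/3} ≫ 1/n is above the triangle threshold p ~ 1/n. Asymptotically E[X] ~ (c³/6)·n^{3(1−α)} = (5³/6)·n^{1} → ∞; triangles are abundant w.h.p.

E[X] ≈ 5021.004; in regime p = Θ(1/n^{2/3}) E[X] diverges (above the triangle threshold p ~ 1/n).


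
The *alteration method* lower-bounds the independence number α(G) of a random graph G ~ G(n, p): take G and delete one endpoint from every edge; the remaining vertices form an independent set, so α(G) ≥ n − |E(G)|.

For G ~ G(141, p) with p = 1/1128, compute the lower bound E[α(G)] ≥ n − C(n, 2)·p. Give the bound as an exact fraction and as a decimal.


E[|E(G)|] = C(141, 2)·p = 9870 · (1/1128) = 35/4.
E[α(G)] ≥ n − E[|E(G)|] = 141 − 35/4 = 529/4.
Numerically: ≈ 132.250000.
(This is only a lower bound; the true E[α(G)] may be larger.)

E[α(G)] ≥ 529/4 ≈ 132.250000.


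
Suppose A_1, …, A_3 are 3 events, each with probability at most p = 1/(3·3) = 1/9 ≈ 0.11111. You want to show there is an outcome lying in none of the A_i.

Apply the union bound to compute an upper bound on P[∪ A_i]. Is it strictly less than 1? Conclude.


Union bound: P[∪_{i=1}^{3} A_i] ≤ Σ_i P[A_i] ≤ 3·p = 3·(1/9) = 1/3.
Numerically: 1/3 ≈ 0.33333.
Is 1/3 < 1? YES.
Since P[∪ A_i] ≤ 1/3 < 1, the complement has P[∩ A_i^c] ≥ 1 − 1/3 = 2/3 > 0, so some outcome avoids every A_i.

3·p = 1/3 ≈ 0.33333; existence CERTIFIED by the union bound.
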